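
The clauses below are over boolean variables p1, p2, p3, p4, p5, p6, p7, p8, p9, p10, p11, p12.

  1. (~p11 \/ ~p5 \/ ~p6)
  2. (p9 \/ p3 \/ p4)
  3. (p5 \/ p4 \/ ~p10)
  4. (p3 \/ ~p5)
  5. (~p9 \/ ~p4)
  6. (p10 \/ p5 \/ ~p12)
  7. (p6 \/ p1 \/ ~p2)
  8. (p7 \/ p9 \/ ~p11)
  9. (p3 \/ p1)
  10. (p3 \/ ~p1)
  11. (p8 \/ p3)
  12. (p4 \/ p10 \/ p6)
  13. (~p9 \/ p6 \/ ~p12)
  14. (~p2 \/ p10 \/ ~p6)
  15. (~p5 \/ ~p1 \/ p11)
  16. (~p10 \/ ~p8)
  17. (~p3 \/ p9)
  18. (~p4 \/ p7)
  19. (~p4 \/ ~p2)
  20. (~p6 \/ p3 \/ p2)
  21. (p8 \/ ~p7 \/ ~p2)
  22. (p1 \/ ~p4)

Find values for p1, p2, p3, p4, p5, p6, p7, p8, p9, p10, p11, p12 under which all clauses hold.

p1=False  p2=False  p3=True  p4=False  p5=False  p6=True  p7=False  p8=True  p9=True  p10=False  p11=True  p12=False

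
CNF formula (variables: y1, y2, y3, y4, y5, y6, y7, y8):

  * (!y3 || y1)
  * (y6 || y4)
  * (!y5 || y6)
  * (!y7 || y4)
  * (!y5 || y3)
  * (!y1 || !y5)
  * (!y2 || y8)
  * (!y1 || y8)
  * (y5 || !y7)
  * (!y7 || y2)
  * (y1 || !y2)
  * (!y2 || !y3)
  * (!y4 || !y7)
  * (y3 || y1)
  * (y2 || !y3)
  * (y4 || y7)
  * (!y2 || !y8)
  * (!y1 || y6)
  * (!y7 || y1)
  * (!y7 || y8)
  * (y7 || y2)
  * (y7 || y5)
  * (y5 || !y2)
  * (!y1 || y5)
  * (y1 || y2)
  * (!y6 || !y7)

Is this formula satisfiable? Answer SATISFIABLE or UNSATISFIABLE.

UNSATISFIABLE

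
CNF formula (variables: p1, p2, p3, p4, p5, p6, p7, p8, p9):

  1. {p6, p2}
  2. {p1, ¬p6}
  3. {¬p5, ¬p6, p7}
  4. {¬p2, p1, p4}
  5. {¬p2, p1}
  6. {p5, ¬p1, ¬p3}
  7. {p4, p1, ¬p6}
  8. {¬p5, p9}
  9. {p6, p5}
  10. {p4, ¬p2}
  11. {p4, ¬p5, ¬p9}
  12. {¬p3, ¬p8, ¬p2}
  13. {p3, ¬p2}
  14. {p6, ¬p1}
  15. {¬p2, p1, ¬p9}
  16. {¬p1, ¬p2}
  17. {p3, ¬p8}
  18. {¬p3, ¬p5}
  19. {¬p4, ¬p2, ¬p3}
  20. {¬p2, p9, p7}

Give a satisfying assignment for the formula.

p1=T, p2=F, p3=F, p4=F, p5=F, p6=T, p7=T, p8=F, p9=F

Check each clause:
  1. {p6, p2} — p6 is true.
  2. {p1, ¬p6} — p1 is true.
  3. {p7, ¬p5, ¬p6} — ¬p5 is true.
  4. {p4, p1, ¬p2} — p1 is true.
  5. {¬p2, p1} — p1 is true.
  6. {¬p3, ¬p1, p5} — ¬p3 is true.
  7. {p1, ¬p6, p4} — p1 is true.
  8. {p9, ¬p5} — ¬p5 is true.
  9. {p6, p5} — p6 is true.
  10. {p4, ¬p2} — ¬p2 is true.
  11. {¬p5, ¬p9, p4} — ¬p5 is true.
  12. {¬p8, ¬p3, ¬p2} — ¬p8 is true.
  13. {p3, ¬p2} — ¬p2 is true.
  14. {¬p1, p6} — p6 is true.
  15. {¬p9, ¬p2, p1} — p1 is true.
  16. {¬p2, ¬p1} — ¬p2 is true.
  17. {p3, ¬p8} — ¬p8 is true.
  18. {¬p5, ¬p3} — ¬p5 is true.
  19. {¬p4, ¬p2, ¬p3} — ¬p4 is true.
  20. {p9, p7, ¬p2} — ¬p2 is true.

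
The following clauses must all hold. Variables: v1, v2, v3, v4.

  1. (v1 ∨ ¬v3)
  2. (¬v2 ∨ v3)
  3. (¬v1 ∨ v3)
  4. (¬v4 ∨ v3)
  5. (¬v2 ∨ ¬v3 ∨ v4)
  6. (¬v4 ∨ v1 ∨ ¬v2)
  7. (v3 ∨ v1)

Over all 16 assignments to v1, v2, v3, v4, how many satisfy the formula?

Satisfying assignments:
  v1=1 v2=0 v3=1 v4=0
  v1=1 v2=0 v3=1 v4=1
  v1=1 v2=1 v3=1 v4=1
That's 3 in total.

3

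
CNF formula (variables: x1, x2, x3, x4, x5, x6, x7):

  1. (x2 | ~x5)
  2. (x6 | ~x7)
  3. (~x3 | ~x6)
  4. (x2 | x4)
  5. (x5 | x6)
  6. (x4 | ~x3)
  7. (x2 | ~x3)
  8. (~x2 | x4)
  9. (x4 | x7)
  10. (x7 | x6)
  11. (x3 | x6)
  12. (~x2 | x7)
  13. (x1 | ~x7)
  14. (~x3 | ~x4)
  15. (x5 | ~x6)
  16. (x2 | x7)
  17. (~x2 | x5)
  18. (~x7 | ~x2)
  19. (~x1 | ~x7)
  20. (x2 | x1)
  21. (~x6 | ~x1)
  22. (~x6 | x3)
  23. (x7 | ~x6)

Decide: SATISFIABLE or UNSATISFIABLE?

UNSATISFIABLE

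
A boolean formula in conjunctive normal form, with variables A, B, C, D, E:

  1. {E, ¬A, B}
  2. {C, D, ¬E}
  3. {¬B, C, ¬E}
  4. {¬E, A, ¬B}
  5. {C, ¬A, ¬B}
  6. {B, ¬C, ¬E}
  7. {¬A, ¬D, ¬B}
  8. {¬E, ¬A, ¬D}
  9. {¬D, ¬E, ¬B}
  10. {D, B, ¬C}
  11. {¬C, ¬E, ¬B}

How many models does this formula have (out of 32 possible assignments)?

9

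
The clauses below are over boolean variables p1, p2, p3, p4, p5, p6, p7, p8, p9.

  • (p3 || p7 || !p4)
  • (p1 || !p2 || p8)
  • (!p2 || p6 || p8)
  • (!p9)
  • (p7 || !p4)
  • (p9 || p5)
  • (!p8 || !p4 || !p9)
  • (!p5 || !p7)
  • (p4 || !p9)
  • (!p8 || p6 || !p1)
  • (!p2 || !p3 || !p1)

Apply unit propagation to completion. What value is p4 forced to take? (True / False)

Unit clause (!p9) sets p9 = False.
(p9 || p5) with p9 = False leaves only p5, so p5 = True.
(!p5 || !p7): since p5 = True, the clause reduces to (!p7). p7 = False.
From (!p4 || p7) and p7 = False: p4 = False.

False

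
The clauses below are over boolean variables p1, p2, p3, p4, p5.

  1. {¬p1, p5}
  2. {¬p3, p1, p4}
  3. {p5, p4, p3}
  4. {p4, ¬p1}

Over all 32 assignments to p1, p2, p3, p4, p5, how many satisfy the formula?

14

Case analysis on p1 and p4:
  p1=1, p4=1: remaining (p2,p3,p5) ∈ {(0,0,1); (0,1,1); (1,0,1); (1,1,1)} — 4.
  p1=1, p4=0: a clause becomes empty — 0.
  p1=0, p4=1: p2, p3, p5 free → 2^3 = 8.
  p1=0, p4=0: remaining (p2,p3,p5) ∈ {(0,0,1); (1,0,1)} — 2.
Total: 4 + 0 + 8 + 2 = 14.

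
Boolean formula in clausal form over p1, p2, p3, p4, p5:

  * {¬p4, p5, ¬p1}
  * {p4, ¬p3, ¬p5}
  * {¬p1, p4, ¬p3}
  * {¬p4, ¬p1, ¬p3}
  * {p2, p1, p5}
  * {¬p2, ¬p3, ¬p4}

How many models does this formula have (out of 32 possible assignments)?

14

Case analysis on p4 and p1:
  p4=T, p1=T: remaining (p2,p3,p5) ∈ {(F,F,T); (T,F,T)} — 2.
  p4=T, p1=F: remaining (p2,p3,p5) ∈ {(F,F,T); (F,T,T); (T,F,F); (T,F,T)} — 4.
  p4=F, p1=T: remaining (p2,p3,p5) ∈ {(F,F,F); (F,F,T); (T,F,F); (T,F,T)} — 4.
  p4=F, p1=F: remaining (p2,p3,p5) ∈ {(F,F,T); (T,F,F); (T,F,T); (T,T,F)} — 4.
Total: 2 + 4 + 4 + 4 = 14.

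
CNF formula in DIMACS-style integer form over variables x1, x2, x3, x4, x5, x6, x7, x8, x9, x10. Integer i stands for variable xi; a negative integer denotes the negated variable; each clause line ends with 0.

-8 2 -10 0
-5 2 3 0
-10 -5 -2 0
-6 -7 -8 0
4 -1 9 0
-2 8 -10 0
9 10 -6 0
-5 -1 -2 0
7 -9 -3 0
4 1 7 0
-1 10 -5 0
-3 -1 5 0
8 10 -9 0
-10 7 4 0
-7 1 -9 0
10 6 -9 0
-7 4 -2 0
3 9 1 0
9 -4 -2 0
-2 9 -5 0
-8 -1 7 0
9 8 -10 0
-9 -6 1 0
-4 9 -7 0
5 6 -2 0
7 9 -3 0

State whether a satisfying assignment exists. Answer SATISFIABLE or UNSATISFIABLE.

SATISFIABLE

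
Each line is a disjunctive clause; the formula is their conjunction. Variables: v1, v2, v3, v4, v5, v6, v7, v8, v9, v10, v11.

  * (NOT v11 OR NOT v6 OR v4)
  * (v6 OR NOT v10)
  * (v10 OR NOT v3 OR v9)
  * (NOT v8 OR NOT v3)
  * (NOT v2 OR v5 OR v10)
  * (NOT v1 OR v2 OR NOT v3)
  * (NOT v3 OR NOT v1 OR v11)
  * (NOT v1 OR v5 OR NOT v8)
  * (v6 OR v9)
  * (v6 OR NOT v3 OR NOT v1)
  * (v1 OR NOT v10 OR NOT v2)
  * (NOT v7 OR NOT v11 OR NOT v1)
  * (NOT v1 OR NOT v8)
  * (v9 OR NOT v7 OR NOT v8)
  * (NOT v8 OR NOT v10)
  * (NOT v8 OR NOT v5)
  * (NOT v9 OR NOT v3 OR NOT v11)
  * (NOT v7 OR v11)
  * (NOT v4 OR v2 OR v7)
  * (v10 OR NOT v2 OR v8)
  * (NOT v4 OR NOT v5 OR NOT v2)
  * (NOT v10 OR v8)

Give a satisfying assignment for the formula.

v1=1, v2=0, v3=0, v4=0, v5=0, v6=1, v7=0, v8=0, v9=0, v10=0, v11=0

Check each clause:
  1. (NOT v6 OR v4 OR NOT v11) — NOT v11 is true.
  2. (v6 OR NOT v10) — NOT v10 is true.
  3. (v9 OR v10 OR NOT v3) — NOT v3 is true.
  4. (NOT v3 OR NOT v8) — NOT v8 is true.
  5. (NOT v2 OR v10 OR v5) — NOT v2 is true.
  6. (NOT v1 OR v2 OR NOT v3) — NOT v3 is true.
  7. (NOT v1 OR NOT v3 OR v11) — NOT v3 is true.
  8. (NOT v8 OR v5 OR NOT v1) — NOT v8 is true.
  9. (v9 OR v6) — v6 is true.
  10. (NOT v3 OR v6 OR NOT v1) — NOT v3 is true.
  11. (NOT v10 OR v1 OR NOT v2) — v1 is true.
  12. (NOT v1 OR NOT v7 OR NOT v11) — NOT v7 is true.
  13. (NOT v8 OR NOT v1) — NOT v8 is true.
  14. (v9 OR NOT v8 OR NOT v7) — NOT v8 is true.
  15. (NOT v8 OR NOT v10) — NOT v8 is true.
  16. (NOT v8 OR NOT v5) — NOT v8 is true.
  17. (NOT v9 OR NOT v11 OR NOT v3) — NOT v3 is true.
  18. (v11 OR NOT v7) — NOT v7 is true.
  19. (v7 OR v2 OR NOT v4) — NOT v4 is true.
  20. (NOT v2 OR v8 OR v10) — NOT v2 is true.
  21. (NOT v5 OR NOT v2 OR NOT v4) — NOT v5 is true.
  22. (v8 OR NOT v10) — NOT v10 is true.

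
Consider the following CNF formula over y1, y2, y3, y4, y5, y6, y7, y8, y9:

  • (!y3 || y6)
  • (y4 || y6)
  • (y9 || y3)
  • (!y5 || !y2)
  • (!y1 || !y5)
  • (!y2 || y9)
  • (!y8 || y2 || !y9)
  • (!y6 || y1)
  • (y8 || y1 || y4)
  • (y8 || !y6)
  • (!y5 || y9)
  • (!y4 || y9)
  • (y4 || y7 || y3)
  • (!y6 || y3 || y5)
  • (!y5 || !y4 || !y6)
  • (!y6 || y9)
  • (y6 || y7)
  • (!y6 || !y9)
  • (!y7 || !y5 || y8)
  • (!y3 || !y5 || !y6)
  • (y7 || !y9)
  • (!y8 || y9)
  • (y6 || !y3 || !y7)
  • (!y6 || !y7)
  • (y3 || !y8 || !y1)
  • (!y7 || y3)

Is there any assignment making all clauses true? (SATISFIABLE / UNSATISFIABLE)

UNSATISFIABLE

y6 = True:
  propagation gives y1=True, y5=False, y8=True, y3=True; an empty clause results — contradiction.
y6 = False:
  propagation gives y3=False, y4=True, y9=True, y7=True; an empty clause results — contradiction.
Every branch closes, so no satisfying assignment exists.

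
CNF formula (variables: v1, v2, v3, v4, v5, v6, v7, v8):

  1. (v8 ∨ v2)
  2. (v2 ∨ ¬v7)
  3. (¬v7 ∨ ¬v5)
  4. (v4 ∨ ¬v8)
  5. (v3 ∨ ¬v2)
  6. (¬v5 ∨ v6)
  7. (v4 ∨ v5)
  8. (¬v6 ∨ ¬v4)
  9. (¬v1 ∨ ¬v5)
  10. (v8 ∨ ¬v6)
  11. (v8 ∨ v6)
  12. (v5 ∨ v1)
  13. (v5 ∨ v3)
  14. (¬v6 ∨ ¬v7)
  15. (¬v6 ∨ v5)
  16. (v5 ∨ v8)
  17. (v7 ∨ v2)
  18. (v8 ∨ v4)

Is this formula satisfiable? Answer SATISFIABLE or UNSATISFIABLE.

SATISFIABLE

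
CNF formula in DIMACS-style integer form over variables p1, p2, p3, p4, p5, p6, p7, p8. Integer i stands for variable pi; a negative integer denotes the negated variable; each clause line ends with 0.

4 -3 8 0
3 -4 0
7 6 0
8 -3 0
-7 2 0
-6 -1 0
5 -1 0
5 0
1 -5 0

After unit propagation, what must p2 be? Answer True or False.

True

(p5) is a unit clause: p5 = True.
(p1 || !p5) with p5 = True leaves only p1, so p1 = True.
(!p1 || !p6) with p1 = True leaves only !p6, so p6 = False.
(p7 || p6): since p6 = False, the clause reduces to (p7). p7 = True.
In (p2 || !p7), !p7 is now false; p2 must hold, so p2 = True.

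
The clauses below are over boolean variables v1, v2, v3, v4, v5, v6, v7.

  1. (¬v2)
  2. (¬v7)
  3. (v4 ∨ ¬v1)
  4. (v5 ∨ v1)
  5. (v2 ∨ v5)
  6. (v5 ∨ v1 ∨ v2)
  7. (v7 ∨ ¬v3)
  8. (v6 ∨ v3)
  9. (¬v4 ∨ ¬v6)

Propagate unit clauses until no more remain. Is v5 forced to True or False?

True

Unit clause (¬v2) sets v2 = False.
(¬v7) stands alone — v7 = False.
(v5 ∨ v2) with v2 = False leaves only v5, so v5 = True.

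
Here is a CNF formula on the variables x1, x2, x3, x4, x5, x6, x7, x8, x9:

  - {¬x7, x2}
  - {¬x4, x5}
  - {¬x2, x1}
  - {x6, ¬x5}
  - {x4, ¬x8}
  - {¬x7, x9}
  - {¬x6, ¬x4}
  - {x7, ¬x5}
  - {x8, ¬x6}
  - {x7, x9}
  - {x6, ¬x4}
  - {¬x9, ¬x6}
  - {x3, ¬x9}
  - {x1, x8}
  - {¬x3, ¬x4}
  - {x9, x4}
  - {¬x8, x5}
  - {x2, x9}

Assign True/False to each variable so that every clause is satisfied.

x1=True  x2=False  x3=True  x4=False  x5=False  x6=False  x7=False  x8=False  x9=True

x1 occurs only positively in the remaining clauses — set x1 = True.
Try x2 = False.
  then x7 is forced to False.
  then x5 is forced to False.
  then x4 is forced to False.
  then x8 is forced to False.
  then x6 is forced to False.
  then x9 is forced to True.
  then x3 is forced to True.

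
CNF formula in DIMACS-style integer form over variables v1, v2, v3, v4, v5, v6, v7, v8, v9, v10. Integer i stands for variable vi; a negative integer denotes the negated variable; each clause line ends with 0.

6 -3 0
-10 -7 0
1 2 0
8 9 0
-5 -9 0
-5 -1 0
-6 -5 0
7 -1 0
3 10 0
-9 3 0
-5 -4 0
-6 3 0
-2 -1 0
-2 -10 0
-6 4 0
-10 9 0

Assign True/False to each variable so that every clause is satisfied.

v1=F, v2=T, v3=T, v4=T, v5=F, v6=T, v7=F, v8=T, v9=T, v10=F

Check each clause:
  1. (~v3 | v6) — v6 is true.
  2. (~v10 | ~v7) — ~v7 is true.
  3. (v2 | v1) — v2 is true.
  4. (v9 | v8) — v8 is true.
  5. (~v9 | ~v5) — ~v5 is true.
  6. (~v5 | ~v1) — ~v5 is true.
  7. (~v5 | ~v6) — ~v5 is true.
  8. (~v1 | v7) — ~v1 is true.
  9. (v3 | v10) — v3 is true.
  10. (~v9 | v3) — v3 is true.
  11. (~v5 | ~v4) — ~v5 is true.
  12. (~v6 | v3) — v3 is true.
  13. (~v1 | ~v2) — ~v1 is true.
  14. (~v10 | ~v2) — ~v10 is true.
  15. (v4 | ~v6) — v4 is true.
  16. (~v10 | v9) — v9 is true.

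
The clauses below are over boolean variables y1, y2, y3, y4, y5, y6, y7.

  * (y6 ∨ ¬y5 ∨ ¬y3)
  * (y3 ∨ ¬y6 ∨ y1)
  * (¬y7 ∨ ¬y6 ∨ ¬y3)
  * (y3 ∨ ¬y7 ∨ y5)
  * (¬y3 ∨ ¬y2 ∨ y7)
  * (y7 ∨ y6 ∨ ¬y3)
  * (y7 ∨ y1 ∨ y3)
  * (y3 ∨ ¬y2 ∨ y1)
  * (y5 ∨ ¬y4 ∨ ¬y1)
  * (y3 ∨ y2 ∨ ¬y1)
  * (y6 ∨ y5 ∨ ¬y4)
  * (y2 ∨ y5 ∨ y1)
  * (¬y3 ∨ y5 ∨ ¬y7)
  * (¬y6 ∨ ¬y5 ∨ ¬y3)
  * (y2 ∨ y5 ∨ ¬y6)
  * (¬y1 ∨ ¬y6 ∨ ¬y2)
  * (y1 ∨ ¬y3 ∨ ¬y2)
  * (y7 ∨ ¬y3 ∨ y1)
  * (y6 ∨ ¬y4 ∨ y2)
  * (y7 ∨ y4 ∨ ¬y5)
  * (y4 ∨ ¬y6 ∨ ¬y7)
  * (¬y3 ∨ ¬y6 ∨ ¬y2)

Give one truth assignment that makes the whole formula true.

y1 = T, y2 = T, y3 = F, y4 = F, y5 = T, y6 = F, y7 = T

Try y1 = True.
Branch on y2: take y2 = True.
  then y6 is forced to False.
The remaining clauses are satisfied by y3 = False, y4 = False, y5 = True, y7 = True.
Every clause has at least one true literal under this assignment.
Check each clause:
  1. (¬y5 ∨ y6 ∨ ¬y3) — ¬y3 is true.
  2. (y1 ∨ ¬y6 ∨ y3) — y1 is true.
  3. (¬y7 ∨ ¬y3 ∨ ¬y6) — ¬y6 is true.
  4. (¬y7 ∨ y5 ∨ y3) — y5 is true.
  5. (¬y2 ∨ y7 ∨ ¬y3) — ¬y3 is true.
  6. (¬y3 ∨ y7 ∨ y6) — ¬y3 is true.
  7. (y7 ∨ y3 ∨ y1) — y1 is true.
  8. (¬y2 ∨ y1 ∨ y3) — y1 is true.
  9. (y5 ∨ ¬y1 ∨ ¬y4) — ¬y4 is true.
  10. (¬y1 ∨ y2 ∨ y3) — y2 is true.
  11. (¬y4 ∨ y6 ∨ y5) — ¬y4 is true.
  12. (y2 ∨ y5 ∨ y1) — y1 is true.
  13. (¬y7 ∨ y5 ∨ ¬y3) — y5 is true.
  14. (¬y3 ∨ ¬y6 ∨ ¬y5) — ¬y6 is true.
  15. (y5 ∨ y2 ∨ ¬y6) — y2 is true.
  16. (¬y2 ∨ ¬y1 ∨ ¬y6) — ¬y6 is true.
  17. (¬y2 ∨ ¬y3 ∨ y1) — y1 is true.
  18. (¬y3 ∨ y1 ∨ y7) — y1 is true.
  19. (y2 ∨ ¬y4 ∨ y6) — y2 is true.
  20. (¬y5 ∨ y4 ∨ y7) — y7 is true.
  21. (¬y7 ∨ y4 ∨ ¬y6) — ¬y6 is true.
  22. (¬y3 ∨ ¬y6 ∨ ¬y2) — ¬y6 is true.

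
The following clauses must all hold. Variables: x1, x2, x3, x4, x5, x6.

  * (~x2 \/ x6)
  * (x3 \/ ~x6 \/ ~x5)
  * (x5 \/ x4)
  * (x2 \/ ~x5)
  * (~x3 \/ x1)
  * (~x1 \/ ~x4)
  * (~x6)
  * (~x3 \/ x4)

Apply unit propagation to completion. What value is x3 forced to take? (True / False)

False

(~x6) is a unit clause: x6 = False.
From (x6 \/ ~x2) and x6 = False: x2 = False.
From (~x5 \/ x2) and x2 = False: x5 = False.
(x5 \/ x4): since x5 = False, the clause reduces to (x4). x4 = True.
In (~x4 \/ ~x1), ~x4 is now false; ~x1 must hold, so x1 = False.
From (~x3 \/ x1) and x1 = False: x3 = False.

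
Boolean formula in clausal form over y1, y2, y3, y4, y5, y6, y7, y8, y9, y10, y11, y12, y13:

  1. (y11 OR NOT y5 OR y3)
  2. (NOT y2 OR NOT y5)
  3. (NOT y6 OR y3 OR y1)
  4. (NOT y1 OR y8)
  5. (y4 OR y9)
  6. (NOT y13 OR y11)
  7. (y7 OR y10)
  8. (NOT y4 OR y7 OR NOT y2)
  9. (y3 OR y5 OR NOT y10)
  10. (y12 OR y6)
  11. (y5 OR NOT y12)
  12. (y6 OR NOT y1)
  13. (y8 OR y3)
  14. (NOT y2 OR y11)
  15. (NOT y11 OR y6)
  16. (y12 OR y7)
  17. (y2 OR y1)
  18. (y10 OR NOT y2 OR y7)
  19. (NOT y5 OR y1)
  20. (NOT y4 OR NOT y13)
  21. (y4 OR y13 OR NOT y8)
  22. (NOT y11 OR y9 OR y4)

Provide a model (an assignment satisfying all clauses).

y1 = T, y2 = F, y3 = T, y4 = T, y5 = T, y6 = T, y7 = F, y8 = T, y9 = T, y10 = T, y11 = F, y12 = T, y13 = F

Check each clause:
  1. (y3 OR NOT y5 OR y11) — y3 is true.
  2. (NOT y5 OR NOT y2) — NOT y2 is true.
  3. (y3 OR NOT y6 OR y1) — y1 is true.
  4. (NOT y1 OR y8) — y8 is true.
  5. (y9 OR y4) — y9 is true.
  6. (y11 OR NOT y13) — NOT y13 is true.
  7. (y7 OR y10) — y10 is true.
  8. (NOT y2 OR y7 OR NOT y4) — NOT y2 is true.
  9. (y5 OR NOT y10 OR y3) — y3 is true.
  10. (y12 OR y6) — y12 is true.
  11. (NOT y12 OR y5) — y5 is true.
  12. (y6 OR NOT y1) — y6 is true.
  13. (y8 OR y3) — y8 is true.
  14. (y11 OR NOT y2) — NOT y2 is true.
  15. (y6 OR NOT y11) — NOT y11 is true.
  16. (y12 OR y7) — y12 is true.
  17. (y2 OR y1) — y1 is true.
  18. (y10 OR NOT y2 OR y7) — y10 is true.
  19. (y1 OR NOT y5) — y1 is true.
  20. (NOT y13 OR NOT y4) — NOT y13 is true.
  21. (NOT y8 OR y4 OR y13) — y4 is true.
  22. (y4 OR NOT y11 OR y9) — y9 is true.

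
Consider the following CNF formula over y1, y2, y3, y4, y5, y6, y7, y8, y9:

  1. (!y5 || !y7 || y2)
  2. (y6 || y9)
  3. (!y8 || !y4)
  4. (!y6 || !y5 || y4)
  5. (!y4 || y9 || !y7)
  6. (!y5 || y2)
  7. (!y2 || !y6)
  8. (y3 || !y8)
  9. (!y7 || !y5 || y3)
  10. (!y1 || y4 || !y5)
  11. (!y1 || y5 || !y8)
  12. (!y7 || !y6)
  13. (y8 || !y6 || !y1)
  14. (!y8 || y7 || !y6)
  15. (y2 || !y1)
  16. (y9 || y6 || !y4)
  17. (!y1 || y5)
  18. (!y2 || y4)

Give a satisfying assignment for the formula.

y1=0  y2=0  y3=0  y4=0  y5=0  y6=1  y7=0  y8=0  y9=1

Check each clause:
  1. (!y7 || !y5 || y2) — !y7 is true.
  2. (y6 || y9) — y9 is true.
  3. (!y8 || !y4) — !y8 is true.
  4. (y4 || !y5 || !y6) — !y5 is true.
  5. (!y7 || y9 || !y4) — y9 is true.
  6. (y2 || !y5) — !y5 is true.
  7. (!y2 || !y6) — !y2 is true.
  8. (!y8 || y3) — !y8 is true.
  9. (y3 || !y7 || !y5) — !y7 is true.
  10. (!y5 || y4 || !y1) — !y5 is true.
  11. (y5 || !y8 || !y1) — !y8 is true.
  12. (!y6 || !y7) — !y7 is true.
  13. (!y1 || y8 || !y6) — !y1 is true.
  14. (!y6 || !y8 || y7) — !y8 is true.
  15. (!y1 || y2) — !y1 is true.
  16. (!y4 || y9 || y6) — y9 is true.
  17. (y5 || !y1) — !y1 is true.
  18. (y4 || !y2) — !y2 is true.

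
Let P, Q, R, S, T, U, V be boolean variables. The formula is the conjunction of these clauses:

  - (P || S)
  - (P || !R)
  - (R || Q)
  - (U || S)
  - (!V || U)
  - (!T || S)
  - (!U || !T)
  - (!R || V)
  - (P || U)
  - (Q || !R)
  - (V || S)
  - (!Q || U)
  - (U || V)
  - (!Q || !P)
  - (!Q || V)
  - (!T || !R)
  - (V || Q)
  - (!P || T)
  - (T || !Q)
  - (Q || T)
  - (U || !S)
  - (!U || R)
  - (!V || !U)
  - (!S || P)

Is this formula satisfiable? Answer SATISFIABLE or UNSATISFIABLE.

UNSATISFIABLE

U = True:
  propagation gives T=False, P=False, S=True; an empty clause results — contradiction.
U = False:
  propagation gives S=True; an empty clause results — contradiction.
Every branch closes, so no satisfying assignment exists.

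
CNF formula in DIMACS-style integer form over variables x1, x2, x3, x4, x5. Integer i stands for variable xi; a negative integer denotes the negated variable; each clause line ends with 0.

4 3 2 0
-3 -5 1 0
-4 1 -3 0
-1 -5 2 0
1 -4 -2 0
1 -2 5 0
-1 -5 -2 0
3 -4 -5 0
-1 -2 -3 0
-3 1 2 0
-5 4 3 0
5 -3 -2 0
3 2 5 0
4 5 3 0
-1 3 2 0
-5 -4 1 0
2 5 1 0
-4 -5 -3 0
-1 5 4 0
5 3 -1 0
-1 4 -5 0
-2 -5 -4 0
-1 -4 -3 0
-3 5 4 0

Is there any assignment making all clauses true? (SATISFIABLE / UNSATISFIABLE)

x5 = True:
  x1 = True:
    propagation gives x2=True; an empty clause results — contradiction.
  x1 = False:
    propagation gives x3=False, x4=False; an empty clause results — contradiction.
x5 = False:
  x3 = True:
    propagation gives x2=False, x1=True, x4=True; an empty clause results — contradiction.
  x3 = False:
    propagation gives x2=True, x1=True; an empty clause results — contradiction.
Every branch closes, so no satisfying assignment exists.

UNSATISFIABLE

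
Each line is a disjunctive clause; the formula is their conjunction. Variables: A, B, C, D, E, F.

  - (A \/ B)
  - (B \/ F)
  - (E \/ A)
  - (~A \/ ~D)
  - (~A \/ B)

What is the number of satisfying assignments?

Case analysis on A and B:
  A=T, B=T: forces D=F; C, E, F free → 2^3 = 8.
  A=T, B=F: a clause becomes empty — 0.
  A=F, B=T: forces E=T; C, D, F free → 2^3 = 8.
  A=F, B=F: a clause becomes empty — 0.
Total: 8 + 0 + 8 + 0 = 16.

16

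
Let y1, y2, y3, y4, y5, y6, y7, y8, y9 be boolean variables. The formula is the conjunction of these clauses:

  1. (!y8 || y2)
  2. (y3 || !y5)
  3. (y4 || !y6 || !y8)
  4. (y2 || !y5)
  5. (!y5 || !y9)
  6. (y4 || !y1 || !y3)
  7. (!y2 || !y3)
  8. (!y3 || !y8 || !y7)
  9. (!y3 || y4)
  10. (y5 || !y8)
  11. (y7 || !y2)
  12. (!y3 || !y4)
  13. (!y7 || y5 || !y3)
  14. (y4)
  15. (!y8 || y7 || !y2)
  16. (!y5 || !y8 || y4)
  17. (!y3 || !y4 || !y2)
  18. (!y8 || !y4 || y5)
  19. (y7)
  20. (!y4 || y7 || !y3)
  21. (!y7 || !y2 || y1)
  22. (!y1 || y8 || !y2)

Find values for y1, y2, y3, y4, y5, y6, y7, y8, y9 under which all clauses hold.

(y4) is a unit clause, so y4 = True.
(!y3) is a unit clause, so y3 = False.
The clause (!y5) is unit: y5 must be False.
Unit propagation: (!y8) forces y8 = False.
(y7) is a unit clause, so y7 = True.
Pure literal: y2 appears only negated; assign y2 = False.
y1, y6, y9 are now unconstrained; take y1 = False, y6 = True, y9 = False.
Check each clause:
  1. (y2 || !y8) — !y8 is true.
  2. (!y5 || y3) — !y5 is true.
  3. (y4 || !y6 || !y8) — !y8 is true.
  4. (!y5 || y2) — !y5 is true.
  5. (!y5 || !y9) — !y5 is true.
  6. (!y1 || y4 || !y3) — y4 is true.
  7. (!y3 || !y2) — !y3 is true.
  8. (!y8 || !y3 || !y7) — !y8 is true.
  9. (!y3 || y4) — y4 is true.
  10. (y5 || !y8) — !y8 is true.
  11. (!y2 || y7) — !y2 is true.
  12. (!y3 || !y4) — !y3 is true.
  13. (y5 || !y7 || !y3) — !y3 is true.
  14. (y4) — y4 is true.
  15. (!y8 || !y2 || y7) — !y8 is true.
  16. (!y8 || !y5 || y4) — !y8 is true.
  17. (!y4 || !y2 || !y3) — !y3 is true.
  18. (y5 || !y4 || !y8) — !y8 is true.
  19. (y7) — y7 is true.
  20. (!y4 || y7 || !y3) — !y3 is true.
  21. (!y2 || !y7 || y1) — !y2 is true.
  22. (!y1 || y8 || !y2) — !y2 is true.

y1=F, y2=F, y3=F, y4=T, y5=F, y6=T, y7=T, y8=F, y9=F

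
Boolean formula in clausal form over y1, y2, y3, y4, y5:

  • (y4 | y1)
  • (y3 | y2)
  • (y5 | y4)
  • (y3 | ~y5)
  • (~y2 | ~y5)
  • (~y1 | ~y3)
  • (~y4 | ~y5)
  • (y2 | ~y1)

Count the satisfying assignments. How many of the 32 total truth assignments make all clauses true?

4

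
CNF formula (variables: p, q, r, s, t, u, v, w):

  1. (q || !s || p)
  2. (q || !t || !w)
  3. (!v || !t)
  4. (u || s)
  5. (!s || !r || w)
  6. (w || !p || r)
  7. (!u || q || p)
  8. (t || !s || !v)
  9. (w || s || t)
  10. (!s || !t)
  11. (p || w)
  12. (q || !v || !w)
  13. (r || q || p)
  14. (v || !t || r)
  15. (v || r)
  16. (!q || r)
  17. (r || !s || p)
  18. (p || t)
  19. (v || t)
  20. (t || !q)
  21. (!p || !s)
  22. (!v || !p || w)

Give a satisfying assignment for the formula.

p=True, q=True, r=True, s=False, t=True, u=True, v=False, w=False

Check each clause:
  1. (!s || q || p) — p is true.
  2. (q || !w || !t) — !w is true.
  3. (!t || !v) — !v is true.
  4. (u || s) — u is true.
  5. (!s || !r || w) — !s is true.
  6. (w || !p || r) — r is true.
  7. (p || !u || q) — p is true.
  8. (!v || t || !s) — !v is true.
  9. (t || s || w) — t is true.
  10. (!t || !s) — !s is true.
  11. (w || p) — p is true.
  12. (q || !w || !v) — !w is true.
  13. (r || p || q) — p is true.
  14. (v || r || !t) — r is true.
  15. (v || r) — r is true.
  16. (!q || r) — r is true.
  17. (p || r || !s) — p is true.
  18. (t || p) — p is true.
  19. (t || v) — t is true.
  20. (t || !q) — t is true.
  21. (!p || !s) — !s is true.
  22. (!v || w || !p) — !v is true.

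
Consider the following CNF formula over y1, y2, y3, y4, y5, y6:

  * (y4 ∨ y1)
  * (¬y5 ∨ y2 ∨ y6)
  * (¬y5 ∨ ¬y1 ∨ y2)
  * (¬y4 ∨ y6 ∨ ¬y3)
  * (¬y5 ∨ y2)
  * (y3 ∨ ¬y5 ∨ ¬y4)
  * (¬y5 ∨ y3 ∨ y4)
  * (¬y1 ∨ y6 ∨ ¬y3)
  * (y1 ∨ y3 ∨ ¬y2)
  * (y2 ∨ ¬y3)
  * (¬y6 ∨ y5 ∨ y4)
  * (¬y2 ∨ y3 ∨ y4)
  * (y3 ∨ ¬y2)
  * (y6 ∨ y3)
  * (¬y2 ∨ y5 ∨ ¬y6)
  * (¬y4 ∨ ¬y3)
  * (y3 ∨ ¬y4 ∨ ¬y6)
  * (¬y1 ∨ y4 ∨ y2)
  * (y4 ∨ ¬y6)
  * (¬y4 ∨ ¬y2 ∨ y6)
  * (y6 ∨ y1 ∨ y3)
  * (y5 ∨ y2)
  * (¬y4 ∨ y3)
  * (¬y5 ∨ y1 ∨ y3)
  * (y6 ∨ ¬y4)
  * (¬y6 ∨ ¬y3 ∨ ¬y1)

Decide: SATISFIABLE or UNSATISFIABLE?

UNSATISFIABLE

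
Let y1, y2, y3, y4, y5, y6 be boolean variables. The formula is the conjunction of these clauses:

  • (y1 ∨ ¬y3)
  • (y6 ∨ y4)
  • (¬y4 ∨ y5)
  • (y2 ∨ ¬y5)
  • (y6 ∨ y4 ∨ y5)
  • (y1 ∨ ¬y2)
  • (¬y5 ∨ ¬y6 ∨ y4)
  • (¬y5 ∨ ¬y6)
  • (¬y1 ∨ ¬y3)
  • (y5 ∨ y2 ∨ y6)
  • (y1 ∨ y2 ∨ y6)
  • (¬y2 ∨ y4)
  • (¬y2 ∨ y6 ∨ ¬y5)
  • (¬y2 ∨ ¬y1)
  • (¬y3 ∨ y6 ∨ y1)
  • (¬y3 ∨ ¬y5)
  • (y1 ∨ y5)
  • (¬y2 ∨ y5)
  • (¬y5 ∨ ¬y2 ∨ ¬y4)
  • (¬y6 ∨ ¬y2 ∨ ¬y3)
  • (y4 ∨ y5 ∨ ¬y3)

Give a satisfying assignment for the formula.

y1=True, y2=False, y3=False, y4=False, y5=False, y6=True

Check each clause:
  1. (y1 ∨ ¬y3) — y1 is true.
  2. (y6 ∨ y4) — y6 is true.
  3. (y5 ∨ ¬y4) — ¬y4 is true.
  4. (y2 ∨ ¬y5) — ¬y5 is true.
  5. (y6 ∨ y4 ∨ y5) — y6 is true.
  6. (y1 ∨ ¬y2) — y1 is true.
  7. (¬y6 ∨ ¬y5 ∨ y4) — ¬y5 is true.
  8. (¬y6 ∨ ¬y5) — ¬y5 is true.
  9. (¬y1 ∨ ¬y3) — ¬y3 is true.
  10. (y2 ∨ y5 ∨ y6) — y6 is true.
  11. (y1 ∨ y6 ∨ y2) — y1 is true.
  12. (y4 ∨ ¬y2) — ¬y2 is true.
  13. (¬y5 ∨ y6 ∨ ¬y2) — ¬y5 is true.
  14. (¬y1 ∨ ¬y2) — ¬y2 is true.
  15. (y6 ∨ ¬y3 ∨ y1) — y1 is true.
  16. (¬y3 ∨ ¬y5) — ¬y5 is true.
  17. (y5 ∨ y1) — y1 is true.
  18. (y5 ∨ ¬y2) — ¬y2 is true.
  19. (¬y5 ∨ ¬y2 ∨ ¬y4) — ¬y5 is true.
  20. (¬y2 ∨ ¬y3 ∨ ¬y6) — ¬y3 is true.
  21. (y4 ∨ y5 ∨ ¬y3) — ¬y3 is true.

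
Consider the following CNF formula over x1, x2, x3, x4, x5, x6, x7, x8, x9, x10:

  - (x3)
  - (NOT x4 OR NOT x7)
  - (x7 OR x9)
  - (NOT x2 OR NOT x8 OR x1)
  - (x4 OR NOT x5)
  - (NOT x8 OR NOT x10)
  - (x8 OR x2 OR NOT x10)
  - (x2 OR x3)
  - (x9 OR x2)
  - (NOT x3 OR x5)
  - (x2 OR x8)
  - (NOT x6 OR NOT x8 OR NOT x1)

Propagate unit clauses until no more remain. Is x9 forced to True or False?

(x3) stands alone — x3 = True.
(x5 OR NOT x3) with x3 = True leaves only x5, so x5 = True.
From (NOT x5 OR x4) and x5 = True: x4 = True.
From (NOT x4 OR NOT x7) and x4 = True: x7 = False.
(x7 OR x9): since x7 = False, the clause reduces to (x9). x9 = True.

True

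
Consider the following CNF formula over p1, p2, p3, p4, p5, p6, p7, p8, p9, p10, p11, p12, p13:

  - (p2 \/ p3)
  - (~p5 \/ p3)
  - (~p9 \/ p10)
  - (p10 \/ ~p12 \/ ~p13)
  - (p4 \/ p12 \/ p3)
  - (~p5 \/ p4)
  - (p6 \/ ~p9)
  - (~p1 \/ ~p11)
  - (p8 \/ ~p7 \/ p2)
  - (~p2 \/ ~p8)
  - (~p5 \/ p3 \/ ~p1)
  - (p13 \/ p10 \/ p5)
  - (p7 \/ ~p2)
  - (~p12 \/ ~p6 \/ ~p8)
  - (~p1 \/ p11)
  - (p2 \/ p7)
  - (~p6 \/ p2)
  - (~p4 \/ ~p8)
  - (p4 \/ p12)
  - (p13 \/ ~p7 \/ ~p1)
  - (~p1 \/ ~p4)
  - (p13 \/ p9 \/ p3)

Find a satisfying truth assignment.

p1=F, p2=T, p3=F, p4=T, p5=F, p6=T, p7=T, p8=F, p9=F, p10=T, p11=T, p12=F, p13=T

Pure literal: p1 appears only negated; assign p1 = False.
p10 occurs only positively in the remaining clauses — set p10 = True.
Try p2 = True.
  then p8 is forced to False.
  then p7 is forced to True.
The remaining clauses are satisfied by p3 = False, p4 = True, p5 = False, p6 = True, p9 = False, p11 = True, p12 = False, p13 = True.
Every clause has at least one true literal under this assignment.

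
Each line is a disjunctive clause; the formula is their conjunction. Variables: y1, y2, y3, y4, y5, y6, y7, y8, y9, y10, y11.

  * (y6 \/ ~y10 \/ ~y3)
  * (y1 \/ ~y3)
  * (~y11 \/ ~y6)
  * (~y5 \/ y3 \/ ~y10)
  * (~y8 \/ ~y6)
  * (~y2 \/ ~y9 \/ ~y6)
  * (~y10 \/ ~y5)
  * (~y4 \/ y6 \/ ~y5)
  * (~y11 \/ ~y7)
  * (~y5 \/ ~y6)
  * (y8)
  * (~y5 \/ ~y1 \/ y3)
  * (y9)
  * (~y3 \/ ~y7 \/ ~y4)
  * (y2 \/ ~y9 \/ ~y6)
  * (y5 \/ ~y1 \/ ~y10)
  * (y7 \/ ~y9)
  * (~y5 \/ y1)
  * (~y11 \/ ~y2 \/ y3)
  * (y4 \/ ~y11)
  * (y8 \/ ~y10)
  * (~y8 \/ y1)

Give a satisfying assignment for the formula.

y1=T, y2=F, y3=T, y4=F, y5=T, y6=F, y7=T, y8=T, y9=T, y10=F, y11=F

Check each clause:
  1. (y6 \/ ~y10 \/ ~y3) — ~y10 is true.
  2. (y1 \/ ~y3) — y1 is true.
  3. (~y6 \/ ~y11) — ~y6 is true.
  4. (~y10 \/ y3 \/ ~y5) — y3 is true.
  5. (~y6 \/ ~y8) — ~y6 is true.
  6. (~y2 \/ ~y6 \/ ~y9) — ~y6 is true.
  7. (~y5 \/ ~y10) — ~y10 is true.
  8. (~y4 \/ y6 \/ ~y5) — ~y4 is true.
  9. (~y7 \/ ~y11) — ~y11 is true.
  10. (~y6 \/ ~y5) — ~y6 is true.
  11. (y8) — y8 is true.
  12. (~y1 \/ ~y5 \/ y3) — y3 is true.
  13. (y9) — y9 is true.
  14. (~y3 \/ ~y7 \/ ~y4) — ~y4 is true.
  15. (~y6 \/ y2 \/ ~y9) — ~y6 is true.
  16. (y5 \/ ~y10 \/ ~y1) — y5 is true.
  17. (~y9 \/ y7) — y7 is true.
  18. (y1 \/ ~y5) — y1 is true.
  19. (y3 \/ ~y2 \/ ~y11) — y3 is true.
  20. (y4 \/ ~y11) — ~y11 is true.
  21. (~y10 \/ y8) — y8 is true.
  22. (y1 \/ ~y8) — y1 is true.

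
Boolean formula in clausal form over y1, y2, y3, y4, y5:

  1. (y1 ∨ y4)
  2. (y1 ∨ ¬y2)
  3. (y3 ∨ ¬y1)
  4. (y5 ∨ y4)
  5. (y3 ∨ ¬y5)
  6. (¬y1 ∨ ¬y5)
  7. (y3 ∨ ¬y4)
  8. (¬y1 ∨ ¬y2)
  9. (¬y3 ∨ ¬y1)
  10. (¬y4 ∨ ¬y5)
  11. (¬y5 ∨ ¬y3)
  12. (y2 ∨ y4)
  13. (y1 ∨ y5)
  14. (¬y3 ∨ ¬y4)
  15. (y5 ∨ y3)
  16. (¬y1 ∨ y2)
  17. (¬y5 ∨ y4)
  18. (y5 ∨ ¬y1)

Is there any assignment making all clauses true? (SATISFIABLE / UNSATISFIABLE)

UNSATISFIABLE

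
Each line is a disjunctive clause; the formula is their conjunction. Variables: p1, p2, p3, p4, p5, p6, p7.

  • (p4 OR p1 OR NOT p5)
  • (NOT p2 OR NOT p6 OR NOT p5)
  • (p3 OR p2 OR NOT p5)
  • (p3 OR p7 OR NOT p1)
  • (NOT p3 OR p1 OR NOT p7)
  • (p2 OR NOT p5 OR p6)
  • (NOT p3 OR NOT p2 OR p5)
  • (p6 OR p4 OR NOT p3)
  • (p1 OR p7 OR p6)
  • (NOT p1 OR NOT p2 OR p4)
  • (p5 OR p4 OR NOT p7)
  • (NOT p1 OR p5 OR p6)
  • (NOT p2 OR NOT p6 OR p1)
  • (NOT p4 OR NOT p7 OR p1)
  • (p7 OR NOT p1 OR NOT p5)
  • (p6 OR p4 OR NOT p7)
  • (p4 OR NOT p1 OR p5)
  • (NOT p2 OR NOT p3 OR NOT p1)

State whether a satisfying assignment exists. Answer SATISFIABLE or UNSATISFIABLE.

Set p1 = True and propagate.
Set p2 = False and propagate.
Branch on p3: take p3 = True.
For the remaining variables, p4 = True, p5 = True, p6 = True, p7 = True works.
So p1 = T, p2 = F, p3 = T, p4 = T, p5 = T, p6 = T, p7 = T is a satisfying assignment.

SATISFIABLE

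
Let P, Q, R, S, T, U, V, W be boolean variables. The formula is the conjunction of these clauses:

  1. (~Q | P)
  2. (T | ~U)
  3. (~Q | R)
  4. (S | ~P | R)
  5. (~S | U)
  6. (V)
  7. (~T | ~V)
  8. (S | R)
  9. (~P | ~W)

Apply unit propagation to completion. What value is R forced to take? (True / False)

(V) is a unit clause: V = True.
From (~V | ~T) and V = True: T = False.
In (~U | T), T is now false; ~U must hold, so U = False.
(~S | U) with U = False leaves only ~S, so S = False.
From (S | R) and S = False: R = True.

True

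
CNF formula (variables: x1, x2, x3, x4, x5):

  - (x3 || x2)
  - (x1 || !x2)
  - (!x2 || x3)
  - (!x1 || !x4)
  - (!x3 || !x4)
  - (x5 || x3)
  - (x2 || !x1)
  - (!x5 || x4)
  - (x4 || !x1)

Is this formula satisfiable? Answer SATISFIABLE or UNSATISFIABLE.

Branch on x1: take x1 = False.
  then x2 is forced to False.
  then x3 is forced to True.
  then x4 is forced to False.
  then x5 is forced to False.
So x1=F  x2=F  x3=T  x4=F  x5=F is a satisfying assignment.

SATISFIABLE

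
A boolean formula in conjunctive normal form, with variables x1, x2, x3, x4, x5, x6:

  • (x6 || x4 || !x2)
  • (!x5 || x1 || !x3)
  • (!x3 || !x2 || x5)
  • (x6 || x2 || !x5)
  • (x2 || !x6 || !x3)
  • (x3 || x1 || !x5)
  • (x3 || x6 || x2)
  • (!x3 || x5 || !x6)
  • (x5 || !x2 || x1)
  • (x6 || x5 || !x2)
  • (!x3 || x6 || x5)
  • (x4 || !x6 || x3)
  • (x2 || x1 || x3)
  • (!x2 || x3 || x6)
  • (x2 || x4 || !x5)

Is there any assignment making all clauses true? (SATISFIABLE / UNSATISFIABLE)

SATISFIABLE

Pure literal: x1 appears only positively; assign x1 = True.
Pure literal: x4 appears only positively; assign x4 = True.
Set x2 = True and propagate.
Try x3 = True.
  then x5 is forced to True.
x6 is now unconstrained; take x6 = False.
Every clause has at least one true literal under this assignment.
So x1=True, x2=True, x3=True, x4=True, x5=True, x6=False is a satisfying assignment.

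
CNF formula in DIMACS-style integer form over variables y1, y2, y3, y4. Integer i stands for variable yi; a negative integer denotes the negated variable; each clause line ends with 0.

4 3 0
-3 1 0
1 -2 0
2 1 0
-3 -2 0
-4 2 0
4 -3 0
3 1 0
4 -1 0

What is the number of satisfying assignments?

Satisfying assignments:
  y1=T y2=T y3=F y4=T
Count: 1.

1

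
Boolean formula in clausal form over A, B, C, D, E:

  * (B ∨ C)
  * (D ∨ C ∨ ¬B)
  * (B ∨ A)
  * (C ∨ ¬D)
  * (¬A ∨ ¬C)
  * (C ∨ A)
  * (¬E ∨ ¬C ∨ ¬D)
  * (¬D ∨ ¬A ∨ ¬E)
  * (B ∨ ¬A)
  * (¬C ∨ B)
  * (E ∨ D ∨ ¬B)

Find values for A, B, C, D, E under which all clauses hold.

A=False, B=True, C=True, D=True, E=False

Try A = False.
  then B is forced to True.
  then C is forced to True.
For the remaining variables, D = True, E = False works.
Every clause has at least one true literal under this assignment.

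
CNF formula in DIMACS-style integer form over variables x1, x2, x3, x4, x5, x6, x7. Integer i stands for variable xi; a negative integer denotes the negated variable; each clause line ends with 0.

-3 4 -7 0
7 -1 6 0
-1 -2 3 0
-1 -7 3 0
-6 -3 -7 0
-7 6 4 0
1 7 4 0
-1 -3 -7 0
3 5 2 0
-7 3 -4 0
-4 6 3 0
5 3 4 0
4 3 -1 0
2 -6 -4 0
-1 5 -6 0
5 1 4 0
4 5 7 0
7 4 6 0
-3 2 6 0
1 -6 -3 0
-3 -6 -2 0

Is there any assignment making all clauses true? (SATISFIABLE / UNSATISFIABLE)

SATISFIABLE

Branch on x1: take x1 = False.
The remaining clauses are satisfied by x2 = True, x3 = True, x4 = True, x5 = False, x6 = False, x7 = False.
Every clause has at least one true literal under this assignment.
So x1=F, x2=T, x3=T, x4=T, x5=F, x6=F, x7=F is a satisfying assignment.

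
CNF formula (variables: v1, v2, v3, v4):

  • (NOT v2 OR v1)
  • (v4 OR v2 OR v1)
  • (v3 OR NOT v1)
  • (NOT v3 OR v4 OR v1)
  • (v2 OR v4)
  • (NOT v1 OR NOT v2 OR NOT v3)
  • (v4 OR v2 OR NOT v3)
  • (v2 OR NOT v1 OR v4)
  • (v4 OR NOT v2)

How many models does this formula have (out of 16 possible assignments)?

3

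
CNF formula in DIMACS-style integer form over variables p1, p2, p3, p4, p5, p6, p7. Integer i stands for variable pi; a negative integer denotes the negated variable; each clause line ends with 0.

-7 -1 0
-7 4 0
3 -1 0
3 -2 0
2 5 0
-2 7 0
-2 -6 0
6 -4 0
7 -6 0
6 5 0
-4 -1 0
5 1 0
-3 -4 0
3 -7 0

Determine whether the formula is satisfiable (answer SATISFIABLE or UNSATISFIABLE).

p5 occurs only positively in the remaining clauses — set p5 = True.
Branch on p1: take p1 = False.
For the remaining variables, p2 = False, p3 = False, p4 = False, p6 = False, p7 = False works.
So p1 = F, p2 = F, p3 = F, p4 = F, p5 = T, p6 = F, p7 = F is a satisfying assignment.

SATISFIABLE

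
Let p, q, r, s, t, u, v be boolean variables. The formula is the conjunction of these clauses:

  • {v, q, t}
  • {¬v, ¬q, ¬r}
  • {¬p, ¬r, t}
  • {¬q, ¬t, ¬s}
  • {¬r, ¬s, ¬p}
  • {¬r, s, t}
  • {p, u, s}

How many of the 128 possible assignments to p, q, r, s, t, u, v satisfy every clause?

58

Case analysis on r and s:
  r=T, s=T: u free; 4 ways for (p,q,t,v) × 2^1 = 8.
  r=T, s=F: 9 of the 32 assignments to (p,q,t,u,v) work.
  r=F, s=T: p, u free; 5 ways for (q,t,v) × 2^2 = 20.
  r=F, s=F: 21 of the 32 assignments to (p,q,t,u,v) work.
Total: 8 + 9 + 20 + 21 = 58.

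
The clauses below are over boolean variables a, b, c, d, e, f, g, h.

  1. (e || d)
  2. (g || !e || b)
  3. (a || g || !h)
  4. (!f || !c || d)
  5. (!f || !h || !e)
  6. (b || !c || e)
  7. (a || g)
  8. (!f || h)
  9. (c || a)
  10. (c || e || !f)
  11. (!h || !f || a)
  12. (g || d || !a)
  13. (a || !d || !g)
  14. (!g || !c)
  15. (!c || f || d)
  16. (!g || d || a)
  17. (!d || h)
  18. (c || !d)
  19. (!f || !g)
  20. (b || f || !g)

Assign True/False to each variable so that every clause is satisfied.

Pure literal: b appears only positively; assign b = True.
Branch on a: take a = True.
Branch on c: take c = False.
  then d is forced to False.
  then e is forced to True.
  then g is forced to True.
  then f is forced to False.
h is now unconstrained; take h = True.

a=True, b=True, c=False, d=False, e=True, f=False, g=True, h=True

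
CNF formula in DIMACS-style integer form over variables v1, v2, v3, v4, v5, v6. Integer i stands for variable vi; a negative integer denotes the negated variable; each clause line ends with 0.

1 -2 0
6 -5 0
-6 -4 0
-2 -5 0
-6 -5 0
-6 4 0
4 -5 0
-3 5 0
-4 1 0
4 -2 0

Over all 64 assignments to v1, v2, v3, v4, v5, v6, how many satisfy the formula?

4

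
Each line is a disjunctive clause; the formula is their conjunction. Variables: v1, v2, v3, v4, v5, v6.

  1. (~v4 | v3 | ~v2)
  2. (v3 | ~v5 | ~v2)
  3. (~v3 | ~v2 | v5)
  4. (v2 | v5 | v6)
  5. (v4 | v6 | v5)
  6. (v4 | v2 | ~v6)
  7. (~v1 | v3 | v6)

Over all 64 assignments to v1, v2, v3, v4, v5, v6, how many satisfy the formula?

24

Split on v2, then v3.
  v2=T, v3=T: forces v5=T; v1, v4, v6 free → 2^3 = 8.
  v2=T, v3=F: remaining (v1,v4,v5,v6) ∈ {(F,F,F,T); (T,F,F,T)} — 2.
  v2=F, v3=T: v1 free; 4 ways for (v4,v5,v6) × 2^1 = 8.
  v2=F, v3=F: 6 of the 16 assignments to (v1,v4,v5,v6) work.
Total: 8 + 2 + 8 + 6 = 24.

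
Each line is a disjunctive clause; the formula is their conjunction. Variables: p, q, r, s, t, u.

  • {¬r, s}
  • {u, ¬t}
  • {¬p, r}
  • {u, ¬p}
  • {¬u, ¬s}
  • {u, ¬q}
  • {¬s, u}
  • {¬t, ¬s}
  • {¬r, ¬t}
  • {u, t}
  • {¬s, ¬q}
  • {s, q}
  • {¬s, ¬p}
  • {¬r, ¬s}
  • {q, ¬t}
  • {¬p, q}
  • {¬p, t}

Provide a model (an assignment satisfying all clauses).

p=False, q=True, r=False, s=False, t=True, u=True

p occurs only negated in the remaining clauses — set p = False.
Try q = True.
  then u is forced to True.
  then s is forced to False.
  then r is forced to False.
t is now unconstrained; take t = True.
Every clause has at least one true literal under this assignment.
Check each clause:
  1. {¬r, s} — ¬r is true.
  2. {u, ¬t} — u is true.
  3. {¬p, r} — ¬p is true.
  4. {¬p, u} — u is true.
  5. {¬u, ¬s} — ¬s is true.
  6. {¬q, u} — u is true.
  7. {¬s, u} — ¬s is true.
  8. {¬s, ¬t} — ¬s is true.
  9. {¬t, ¬r} — ¬r is true.
  10. {u, t} — t is true.
  11. {¬s, ¬q} — ¬s is true.
  12. {s, q} — q is true.
  13. {¬p, ¬s} — ¬s is true.
  14. {¬s, ¬r} — ¬s is true.
  15. {¬t, q} — q is true.
  16. {q, ¬p} — q is true.
  17. {t, ¬p} — t is true.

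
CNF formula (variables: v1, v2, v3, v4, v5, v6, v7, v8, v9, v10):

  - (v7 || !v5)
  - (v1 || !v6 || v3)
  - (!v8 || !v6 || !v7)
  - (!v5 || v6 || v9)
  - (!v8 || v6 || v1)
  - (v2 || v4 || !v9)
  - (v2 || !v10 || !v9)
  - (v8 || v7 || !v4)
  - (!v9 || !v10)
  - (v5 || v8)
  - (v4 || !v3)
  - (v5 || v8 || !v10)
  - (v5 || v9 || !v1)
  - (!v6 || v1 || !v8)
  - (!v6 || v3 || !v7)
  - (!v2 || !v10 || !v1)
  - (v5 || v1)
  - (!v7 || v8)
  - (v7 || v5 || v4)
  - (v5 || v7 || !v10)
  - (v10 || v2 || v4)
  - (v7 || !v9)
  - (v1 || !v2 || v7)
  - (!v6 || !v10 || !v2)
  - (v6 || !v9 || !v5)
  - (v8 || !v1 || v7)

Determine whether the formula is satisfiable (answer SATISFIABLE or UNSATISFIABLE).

SATISFIABLE

Set v1 = True and propagate.
Set v2 = True and propagate.
  then v10 is forced to False.
Branch on v3: take v3 = True.
  then v4 is forced to True.
For the remaining variables, v5 = False, v6 = False, v7 = True, v8 = True, v9 = True works.
So v1=True, v2=True, v3=True, v4=True, v5=False, v6=False, v7=True, v8=True, v9=True, v10=False is a satisfying assignment.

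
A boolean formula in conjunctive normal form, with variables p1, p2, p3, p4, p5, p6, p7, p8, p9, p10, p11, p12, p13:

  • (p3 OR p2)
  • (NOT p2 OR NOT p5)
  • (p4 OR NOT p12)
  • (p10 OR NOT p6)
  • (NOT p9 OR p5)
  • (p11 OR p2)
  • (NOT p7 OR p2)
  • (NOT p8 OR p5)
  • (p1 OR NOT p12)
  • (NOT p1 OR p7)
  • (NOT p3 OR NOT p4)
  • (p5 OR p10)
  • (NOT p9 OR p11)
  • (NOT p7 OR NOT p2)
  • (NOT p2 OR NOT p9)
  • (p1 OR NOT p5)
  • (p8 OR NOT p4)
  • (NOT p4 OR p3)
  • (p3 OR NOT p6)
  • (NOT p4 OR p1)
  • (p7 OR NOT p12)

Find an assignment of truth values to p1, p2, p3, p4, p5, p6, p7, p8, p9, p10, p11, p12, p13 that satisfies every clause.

p1=0  p2=1  p3=0  p4=0  p5=0  p6=0  p7=0  p8=0  p9=0  p10=1  p11=0  p12=0  p13=0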